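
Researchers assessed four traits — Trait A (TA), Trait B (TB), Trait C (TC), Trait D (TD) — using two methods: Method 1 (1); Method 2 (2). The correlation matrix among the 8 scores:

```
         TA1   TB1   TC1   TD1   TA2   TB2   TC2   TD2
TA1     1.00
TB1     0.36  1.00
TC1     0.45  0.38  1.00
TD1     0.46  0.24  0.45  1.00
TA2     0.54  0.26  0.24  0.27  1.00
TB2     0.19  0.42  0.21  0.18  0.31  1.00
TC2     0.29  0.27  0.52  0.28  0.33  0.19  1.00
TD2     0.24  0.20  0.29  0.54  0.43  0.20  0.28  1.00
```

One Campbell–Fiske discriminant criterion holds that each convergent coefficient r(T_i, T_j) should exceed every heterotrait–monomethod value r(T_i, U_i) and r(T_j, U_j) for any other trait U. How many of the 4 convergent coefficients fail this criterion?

Checking each validity diagonal entry against its comparison values:
TA (methods 1·2): 0.54 vs {0.36, 0.31, 0.45, 0.33, 0.46, 0.43} → pass.
TB (methods 1·2): 0.42 vs {0.36, 0.31, 0.38, 0.19, 0.24, 0.20} → pass.
TC (methods 1·2): 0.52 vs {0.45, 0.33, 0.38, 0.19, 0.45, 0.28} → pass.
TD (methods 1·2): 0.54 vs {0.46, 0.43, 0.24, 0.20, 0.45, 0.28} → pass.
0 of 4 fail.

0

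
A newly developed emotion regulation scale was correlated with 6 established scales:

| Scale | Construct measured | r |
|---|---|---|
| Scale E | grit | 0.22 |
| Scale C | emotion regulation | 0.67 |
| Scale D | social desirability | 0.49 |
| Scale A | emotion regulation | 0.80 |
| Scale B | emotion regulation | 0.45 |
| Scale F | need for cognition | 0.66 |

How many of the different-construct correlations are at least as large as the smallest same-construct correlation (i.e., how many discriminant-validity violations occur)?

Convergent (same construct = emotion regulation): Scale C, Scale A, Scale B.
Smallest convergent = 0.45. Discriminant values: 0.22, 0.49, 0.66; count ≥ 0.45 → 2.

2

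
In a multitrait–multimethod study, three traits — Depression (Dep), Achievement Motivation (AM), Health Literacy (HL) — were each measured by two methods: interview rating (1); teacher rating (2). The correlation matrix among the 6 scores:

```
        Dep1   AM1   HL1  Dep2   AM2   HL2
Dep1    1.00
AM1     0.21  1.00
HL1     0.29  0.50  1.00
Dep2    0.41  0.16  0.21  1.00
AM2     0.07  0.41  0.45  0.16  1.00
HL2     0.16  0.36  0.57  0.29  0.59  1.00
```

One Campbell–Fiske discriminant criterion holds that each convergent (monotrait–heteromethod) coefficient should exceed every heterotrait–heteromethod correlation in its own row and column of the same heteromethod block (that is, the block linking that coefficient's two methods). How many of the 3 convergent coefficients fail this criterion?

Convergent coefficients and their comparison sets:
Dep (methods 1·2): 0.41 vs {0.07, 0.16, 0.16, 0.21} → pass.
AM (methods 1·2): 0.41 vs {0.16, 0.07, 0.36, 0.45} → fail.
HL (methods 1·2): 0.57 vs {0.21, 0.16, 0.45, 0.36} → pass.
1 of 3 fail.

1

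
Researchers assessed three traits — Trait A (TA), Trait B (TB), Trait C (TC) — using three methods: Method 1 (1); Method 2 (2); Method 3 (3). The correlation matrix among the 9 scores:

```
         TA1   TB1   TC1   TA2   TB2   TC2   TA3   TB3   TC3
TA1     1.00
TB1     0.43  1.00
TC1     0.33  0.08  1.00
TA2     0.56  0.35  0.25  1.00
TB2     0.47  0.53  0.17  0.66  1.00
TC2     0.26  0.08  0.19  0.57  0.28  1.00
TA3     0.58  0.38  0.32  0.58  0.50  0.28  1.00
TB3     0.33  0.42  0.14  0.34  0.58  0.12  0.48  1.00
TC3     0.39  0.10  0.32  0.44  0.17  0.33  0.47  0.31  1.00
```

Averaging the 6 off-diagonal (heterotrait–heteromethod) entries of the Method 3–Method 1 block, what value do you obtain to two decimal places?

0.28

HTHM values (method 3 × method 1): 0.38, 0.32, 0.33, 0.14, 0.39, 0.10; mean = 1.66/6 = 0.28.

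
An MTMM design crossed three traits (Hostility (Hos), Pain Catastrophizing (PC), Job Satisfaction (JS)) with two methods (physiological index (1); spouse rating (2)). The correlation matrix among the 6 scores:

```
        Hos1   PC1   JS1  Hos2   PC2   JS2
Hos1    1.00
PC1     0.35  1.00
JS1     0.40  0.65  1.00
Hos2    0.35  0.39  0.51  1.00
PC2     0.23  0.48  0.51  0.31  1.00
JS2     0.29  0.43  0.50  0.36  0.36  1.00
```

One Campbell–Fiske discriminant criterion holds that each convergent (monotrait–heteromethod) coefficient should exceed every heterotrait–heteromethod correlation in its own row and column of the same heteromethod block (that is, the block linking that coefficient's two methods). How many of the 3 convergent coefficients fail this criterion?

3

Convergent coefficients and their comparison sets:
Hos (methods 1·2): 0.35 vs {0.23, 0.39, 0.29, 0.51} → fail.
PC (methods 1·2): 0.48 vs {0.39, 0.23, 0.43, 0.51} → fail.
JS (methods 1·2): 0.50 vs {0.51, 0.29, 0.51, 0.43} → fail.
3 of 3 fail.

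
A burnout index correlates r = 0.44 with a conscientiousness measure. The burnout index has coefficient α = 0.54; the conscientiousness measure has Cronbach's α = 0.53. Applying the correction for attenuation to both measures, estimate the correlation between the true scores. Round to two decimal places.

0.82

r_true = r_obs / √(r_xx · r_yy) = 0.44 / √(0.54 × 0.53) = 0.44 / √0.2862 = 0.44 / 0.5350 ≈ 0.82.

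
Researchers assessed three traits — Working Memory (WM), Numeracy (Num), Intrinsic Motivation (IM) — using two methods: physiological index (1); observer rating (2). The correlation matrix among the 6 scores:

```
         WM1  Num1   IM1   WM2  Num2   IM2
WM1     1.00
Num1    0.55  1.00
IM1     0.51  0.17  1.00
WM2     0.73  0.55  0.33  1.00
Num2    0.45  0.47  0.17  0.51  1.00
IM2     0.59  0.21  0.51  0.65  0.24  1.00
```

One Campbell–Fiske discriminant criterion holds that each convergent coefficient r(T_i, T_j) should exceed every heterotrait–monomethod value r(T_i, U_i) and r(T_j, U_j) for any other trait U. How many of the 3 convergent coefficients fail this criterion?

2

Each convergent coefficient versus the relevant comparison correlations:
WM (methods 1·2): 0.73 vs {0.55, 0.51, 0.51, 0.65} → pass.
Num (methods 1·2): 0.47 vs {0.55, 0.51, 0.17, 0.24} → fail.
IM (methods 1·2): 0.51 vs {0.51, 0.65, 0.17, 0.24} → fail.
2 of 3 fail.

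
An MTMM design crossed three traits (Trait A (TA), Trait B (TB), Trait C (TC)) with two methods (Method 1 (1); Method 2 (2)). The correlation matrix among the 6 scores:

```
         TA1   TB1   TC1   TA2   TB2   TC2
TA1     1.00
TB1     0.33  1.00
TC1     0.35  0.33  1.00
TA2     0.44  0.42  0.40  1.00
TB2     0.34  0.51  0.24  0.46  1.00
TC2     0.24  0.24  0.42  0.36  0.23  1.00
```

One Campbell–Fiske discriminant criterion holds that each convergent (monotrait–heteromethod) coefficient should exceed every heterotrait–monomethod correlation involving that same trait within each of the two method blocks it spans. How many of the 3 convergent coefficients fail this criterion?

Each convergent coefficient versus the relevant comparison correlations:
TA (methods 1·2): 0.44 vs {0.33, 0.46, 0.35, 0.36} → fail.
TB (methods 1·2): 0.51 vs {0.33, 0.46, 0.33, 0.23} → pass.
TC (methods 1·2): 0.42 vs {0.35, 0.36, 0.33, 0.23} → pass.
1 of 3 fail.

1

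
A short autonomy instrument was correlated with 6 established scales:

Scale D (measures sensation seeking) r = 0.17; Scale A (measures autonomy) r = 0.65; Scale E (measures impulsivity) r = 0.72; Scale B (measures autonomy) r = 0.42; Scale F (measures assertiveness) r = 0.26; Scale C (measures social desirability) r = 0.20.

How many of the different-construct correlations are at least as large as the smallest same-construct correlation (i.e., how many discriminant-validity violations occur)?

1

Convergent (same construct = autonomy): Scale A, Scale B.
Smallest convergent = 0.42. Discriminant values: 0.17, 0.72, 0.26, 0.20; count ≥ 0.42 → 1.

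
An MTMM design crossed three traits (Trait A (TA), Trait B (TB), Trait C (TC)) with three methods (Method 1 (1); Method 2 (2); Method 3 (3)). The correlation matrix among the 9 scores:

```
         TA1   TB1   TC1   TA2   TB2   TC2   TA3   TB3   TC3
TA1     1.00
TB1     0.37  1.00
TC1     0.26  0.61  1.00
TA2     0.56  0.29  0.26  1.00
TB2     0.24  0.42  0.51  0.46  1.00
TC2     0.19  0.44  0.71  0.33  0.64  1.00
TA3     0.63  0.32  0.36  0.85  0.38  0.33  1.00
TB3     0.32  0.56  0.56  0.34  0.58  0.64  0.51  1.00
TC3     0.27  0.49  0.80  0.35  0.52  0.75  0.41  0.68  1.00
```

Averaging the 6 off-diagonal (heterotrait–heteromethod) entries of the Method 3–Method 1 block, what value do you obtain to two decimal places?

HTHM values (method 3 × method 1): 0.32, 0.36, 0.32, 0.56, 0.27, 0.49; mean = 2.32/6 = 0.39.

0.39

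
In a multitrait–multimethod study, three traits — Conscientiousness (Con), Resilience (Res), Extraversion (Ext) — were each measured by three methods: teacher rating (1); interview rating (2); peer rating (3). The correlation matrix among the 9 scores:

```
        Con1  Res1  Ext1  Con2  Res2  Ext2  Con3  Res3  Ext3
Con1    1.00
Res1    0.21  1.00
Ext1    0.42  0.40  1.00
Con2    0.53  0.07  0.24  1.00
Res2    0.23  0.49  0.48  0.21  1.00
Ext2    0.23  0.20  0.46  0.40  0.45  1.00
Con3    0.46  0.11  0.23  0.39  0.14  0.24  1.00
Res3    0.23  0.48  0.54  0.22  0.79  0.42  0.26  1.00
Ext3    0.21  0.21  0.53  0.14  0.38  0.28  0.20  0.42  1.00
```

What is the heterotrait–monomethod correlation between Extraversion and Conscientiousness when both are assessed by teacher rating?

Different traits, same method: r(Ext1, Con1) = 0.42.

0.42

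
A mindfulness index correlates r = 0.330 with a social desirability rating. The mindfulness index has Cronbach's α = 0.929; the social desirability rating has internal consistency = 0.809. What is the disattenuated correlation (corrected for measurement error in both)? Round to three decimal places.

0.381

r_true = r_obs / √(r_xx · r_yy) = 0.330 / √(0.929 × 0.809) = 0.330 / √0.751561 = 0.330 / 0.8669 ≈ 0.381.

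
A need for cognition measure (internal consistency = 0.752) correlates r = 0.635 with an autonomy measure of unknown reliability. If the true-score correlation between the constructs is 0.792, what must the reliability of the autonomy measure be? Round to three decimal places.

0.855

r_true = r_obs / √(r_xx · r_yy) ⇒ 0.792 = 0.635 / √(0.752 · r_yy).
√(0.752 · r_yy) = 0.635 / 0.792 = 0.8018; 0.752 · r_yy = 0.6429; r_yy = 0.6429 / 0.752 ≈ 0.855.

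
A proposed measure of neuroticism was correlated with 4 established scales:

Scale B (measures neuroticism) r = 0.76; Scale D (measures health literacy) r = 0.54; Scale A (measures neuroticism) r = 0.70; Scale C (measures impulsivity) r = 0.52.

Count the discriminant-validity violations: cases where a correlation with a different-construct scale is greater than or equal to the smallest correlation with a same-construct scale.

Convergent (same construct = neuroticism): Scale B, Scale A.
Smallest convergent = 0.70. Discriminant values: 0.54, 0.52; count ≥ 0.70 → 0.

0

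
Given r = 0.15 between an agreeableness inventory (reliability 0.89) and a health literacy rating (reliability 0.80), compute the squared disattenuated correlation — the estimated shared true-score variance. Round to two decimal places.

0.03

Disattenuated r = 0.15 / √(0.89 × 0.80) = 0.15 / 0.8438 = 0.1778.
Shared true-score variance = 0.1778² = 0.0316 ≈ 0.03.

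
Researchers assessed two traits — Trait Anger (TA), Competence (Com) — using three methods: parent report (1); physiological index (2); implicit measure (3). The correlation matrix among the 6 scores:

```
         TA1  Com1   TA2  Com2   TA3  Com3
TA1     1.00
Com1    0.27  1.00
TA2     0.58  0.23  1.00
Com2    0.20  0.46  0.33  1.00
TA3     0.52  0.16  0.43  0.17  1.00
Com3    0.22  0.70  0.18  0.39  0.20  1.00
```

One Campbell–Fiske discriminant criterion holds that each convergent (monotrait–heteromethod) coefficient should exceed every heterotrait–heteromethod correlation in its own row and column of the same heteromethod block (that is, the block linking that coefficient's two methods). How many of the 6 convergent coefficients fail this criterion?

0

Checking each validity diagonal entry against its comparison values:
TA (methods 1·2): 0.58 vs {0.20, 0.23} → pass.
TA (methods 1·3): 0.52 vs {0.22, 0.16} → pass.
TA (methods 2·3): 0.43 vs {0.18, 0.17} → pass.
Com (methods 1·2): 0.46 vs {0.23, 0.20} → pass.
Com (methods 1·3): 0.70 vs {0.16, 0.22} → pass.
Com (methods 2·3): 0.39 vs {0.17, 0.18} → pass.
0 of 6 fail.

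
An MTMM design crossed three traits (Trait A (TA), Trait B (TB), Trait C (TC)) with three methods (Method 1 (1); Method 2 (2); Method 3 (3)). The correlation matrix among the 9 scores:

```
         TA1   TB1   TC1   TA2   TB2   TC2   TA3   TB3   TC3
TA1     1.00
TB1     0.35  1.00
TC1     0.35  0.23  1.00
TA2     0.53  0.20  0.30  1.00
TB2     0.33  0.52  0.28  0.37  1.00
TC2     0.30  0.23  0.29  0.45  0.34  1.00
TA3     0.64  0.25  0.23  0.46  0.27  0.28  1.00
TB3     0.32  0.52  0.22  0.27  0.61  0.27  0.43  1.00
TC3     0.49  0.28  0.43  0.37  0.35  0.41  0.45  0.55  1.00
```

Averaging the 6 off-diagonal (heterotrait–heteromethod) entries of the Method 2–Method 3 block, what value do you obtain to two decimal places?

0.30

HTHM values (method 2 × method 3): 0.27, 0.37, 0.27, 0.35, 0.28, 0.27; mean = 1.81/6 = 0.30.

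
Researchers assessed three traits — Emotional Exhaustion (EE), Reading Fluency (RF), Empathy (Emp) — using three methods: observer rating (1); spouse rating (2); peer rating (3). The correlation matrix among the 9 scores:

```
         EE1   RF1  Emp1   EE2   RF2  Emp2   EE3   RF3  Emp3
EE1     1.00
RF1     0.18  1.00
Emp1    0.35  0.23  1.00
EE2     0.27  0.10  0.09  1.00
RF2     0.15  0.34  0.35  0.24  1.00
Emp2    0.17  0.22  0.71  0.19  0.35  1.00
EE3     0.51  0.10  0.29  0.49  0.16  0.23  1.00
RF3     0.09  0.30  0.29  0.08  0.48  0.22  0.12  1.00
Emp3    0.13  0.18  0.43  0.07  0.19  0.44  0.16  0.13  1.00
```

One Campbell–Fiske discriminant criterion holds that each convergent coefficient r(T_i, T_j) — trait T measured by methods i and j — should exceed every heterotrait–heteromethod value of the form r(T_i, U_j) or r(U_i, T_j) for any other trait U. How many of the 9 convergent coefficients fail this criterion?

1

Convergent coefficients and their comparison sets:
EE (methods 1·2): 0.27 vs {0.15, 0.10, 0.17, 0.09} → pass.
EE (methods 1·3): 0.51 vs {0.09, 0.10, 0.13, 0.29} → pass.
EE (methods 2·3): 0.49 vs {0.08, 0.16, 0.07, 0.23} → pass.
RF (methods 1·2): 0.34 vs {0.10, 0.15, 0.22, 0.35} → fail.
RF (methods 1·3): 0.30 vs {0.10, 0.09, 0.18, 0.29} → pass.
RF (methods 2·3): 0.48 vs {0.16, 0.08, 0.19, 0.22} → pass.
Emp (methods 1·2): 0.71 vs {0.09, 0.17, 0.35, 0.22} → pass.
Emp (methods 1·3): 0.43 vs {0.29, 0.13, 0.29, 0.18} → pass.
Emp (methods 2·3): 0.44 vs {0.23, 0.07, 0.22, 0.19} → pass.
1 of 9 fail.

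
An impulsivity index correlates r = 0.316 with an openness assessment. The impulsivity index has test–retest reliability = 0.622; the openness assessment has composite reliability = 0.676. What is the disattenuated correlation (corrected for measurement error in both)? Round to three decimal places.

r_true = r_obs / √(r_xx · r_yy) = 0.316 / √(0.622 × 0.676) = 0.316 / √0.420472 = 0.316 / 0.6484 ≈ 0.487.

0.487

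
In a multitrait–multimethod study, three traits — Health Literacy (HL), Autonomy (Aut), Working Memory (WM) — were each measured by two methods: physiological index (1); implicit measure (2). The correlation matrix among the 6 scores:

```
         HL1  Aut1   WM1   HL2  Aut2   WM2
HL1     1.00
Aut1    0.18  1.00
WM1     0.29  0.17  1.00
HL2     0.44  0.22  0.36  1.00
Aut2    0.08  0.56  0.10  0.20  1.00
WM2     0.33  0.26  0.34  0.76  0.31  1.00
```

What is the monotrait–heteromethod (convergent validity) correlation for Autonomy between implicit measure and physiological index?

0.56

Same trait (Aut), different methods: r(Aut2, Aut1) = 0.56.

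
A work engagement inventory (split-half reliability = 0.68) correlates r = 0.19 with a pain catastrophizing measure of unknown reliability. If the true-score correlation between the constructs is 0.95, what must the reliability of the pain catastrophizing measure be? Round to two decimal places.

0.06

r_true = r_obs / √(r_xx · r_yy) ⇒ 0.95 = 0.19 / √(0.68 · r_yy).
√(0.68 · r_yy) = 0.19 / 0.95 = 0.2000; 0.68 · r_yy = 0.0400; r_yy = 0.0400 / 0.68 ≈ 0.06.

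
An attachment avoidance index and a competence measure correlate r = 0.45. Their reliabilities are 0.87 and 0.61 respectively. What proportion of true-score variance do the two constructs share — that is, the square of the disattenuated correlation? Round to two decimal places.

0.38

Disattenuated r = 0.45 / √(0.87 × 0.61) = 0.45 / 0.7285 = 0.6177.
Shared true-score variance = 0.6177² = 0.3816 ≈ 0.38.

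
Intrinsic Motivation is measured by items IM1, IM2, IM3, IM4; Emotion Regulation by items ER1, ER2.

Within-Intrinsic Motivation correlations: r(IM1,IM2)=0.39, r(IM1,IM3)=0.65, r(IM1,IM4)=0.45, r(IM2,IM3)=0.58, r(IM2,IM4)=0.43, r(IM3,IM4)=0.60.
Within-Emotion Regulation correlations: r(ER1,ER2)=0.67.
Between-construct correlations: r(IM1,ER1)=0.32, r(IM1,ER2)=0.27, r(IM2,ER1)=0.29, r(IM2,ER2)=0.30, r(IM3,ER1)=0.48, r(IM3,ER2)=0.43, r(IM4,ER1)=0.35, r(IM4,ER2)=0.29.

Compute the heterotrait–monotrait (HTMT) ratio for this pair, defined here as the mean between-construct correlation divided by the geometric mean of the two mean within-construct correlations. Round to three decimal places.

Mean between = 2.73/8 = 0.3413.
Mean within-IM = 3.10/6 = 0.5167; mean within-ER = 0.67/1 = 0.6700.
Geometric mean = √(0.5167 × 0.6700) = 0.5884.
HTMT = 0.3413 / 0.5884 = 0.580.

0.580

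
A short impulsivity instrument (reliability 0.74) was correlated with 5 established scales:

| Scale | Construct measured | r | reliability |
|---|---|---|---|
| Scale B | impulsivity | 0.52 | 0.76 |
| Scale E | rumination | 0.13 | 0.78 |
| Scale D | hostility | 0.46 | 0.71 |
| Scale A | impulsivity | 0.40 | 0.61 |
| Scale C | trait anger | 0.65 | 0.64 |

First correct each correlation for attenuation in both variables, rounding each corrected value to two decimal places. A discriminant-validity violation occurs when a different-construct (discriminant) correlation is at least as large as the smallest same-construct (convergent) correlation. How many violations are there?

2

Disattenuated r (r / √(r_scale · r_new)):
  Scale B (conv): 0.52 / √(0.76·0.74) = 0.69
  Scale E (disc): 0.13 / √(0.78·0.74) = 0.17
  Scale D (disc): 0.46 / √(0.71·0.74) = 0.63
  Scale A (conv): 0.40 / √(0.61·0.74) = 0.60
  Scale C (disc): 0.65 / √(0.64·0.74) = 0.94
Smallest convergent = 0.60. Discriminant values: 0.17, 0.63, 0.94; count ≥ 0.60 → 2.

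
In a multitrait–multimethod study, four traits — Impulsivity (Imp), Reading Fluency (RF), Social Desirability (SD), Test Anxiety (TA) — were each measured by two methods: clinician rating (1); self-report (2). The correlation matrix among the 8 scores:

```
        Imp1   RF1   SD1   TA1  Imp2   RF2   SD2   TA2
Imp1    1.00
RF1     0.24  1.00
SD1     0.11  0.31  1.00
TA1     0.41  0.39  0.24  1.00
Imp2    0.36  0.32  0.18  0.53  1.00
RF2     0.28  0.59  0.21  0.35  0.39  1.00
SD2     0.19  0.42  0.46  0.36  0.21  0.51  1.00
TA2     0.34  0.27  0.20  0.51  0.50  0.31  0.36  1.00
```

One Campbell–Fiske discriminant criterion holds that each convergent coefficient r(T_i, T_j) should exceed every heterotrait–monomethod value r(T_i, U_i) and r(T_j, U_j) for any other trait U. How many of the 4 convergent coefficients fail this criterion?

Convergent coefficients and their comparison sets:
Imp (methods 1·2): 0.36 vs {0.24, 0.39, 0.11, 0.21, 0.41, 0.50} → fail.
RF (methods 1·2): 0.59 vs {0.24, 0.39, 0.31, 0.51, 0.39, 0.31} → pass.
SD (methods 1·2): 0.46 vs {0.11, 0.21, 0.31, 0.51, 0.24, 0.36} → fail.
TA (methods 1·2): 0.51 vs {0.41, 0.50, 0.39, 0.31, 0.24, 0.36} → pass.
2 of 4 fail.

2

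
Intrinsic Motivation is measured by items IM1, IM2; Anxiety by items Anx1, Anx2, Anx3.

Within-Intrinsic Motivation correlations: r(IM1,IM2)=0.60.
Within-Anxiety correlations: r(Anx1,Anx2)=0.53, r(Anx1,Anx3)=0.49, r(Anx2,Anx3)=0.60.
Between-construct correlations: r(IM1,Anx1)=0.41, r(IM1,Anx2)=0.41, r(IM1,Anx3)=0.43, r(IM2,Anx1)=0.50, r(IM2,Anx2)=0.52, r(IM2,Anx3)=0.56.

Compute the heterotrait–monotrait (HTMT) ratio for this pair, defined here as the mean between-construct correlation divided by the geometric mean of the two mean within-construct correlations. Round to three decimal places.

0.829

Mean heterotrait r = 2.83/6 = 0.4717.
Mean within-IM = 0.60/1 = 0.6000; mean within-Anx = 1.62/3 = 0.5400.
Geometric mean = √(0.6000 × 0.5400) = 0.5692.
HTMT = 0.4717 / 0.5692 = 0.829.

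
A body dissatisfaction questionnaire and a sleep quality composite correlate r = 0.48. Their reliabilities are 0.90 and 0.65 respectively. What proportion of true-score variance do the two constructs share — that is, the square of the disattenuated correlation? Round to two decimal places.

Disattenuated r = 0.48 / √(0.90 × 0.65) = 0.48 / 0.7649 = 0.6275.
Shared true-score variance = 0.6275² = 0.3938 ≈ 0.39.

0.39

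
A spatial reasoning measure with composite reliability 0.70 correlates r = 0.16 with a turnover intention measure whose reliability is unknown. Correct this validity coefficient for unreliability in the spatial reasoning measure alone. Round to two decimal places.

Single correction: r_c = r_obs / √r_xx = 0.16 / √0.70 = 0.16 / 0.8367 ≈ 0.19.

0.19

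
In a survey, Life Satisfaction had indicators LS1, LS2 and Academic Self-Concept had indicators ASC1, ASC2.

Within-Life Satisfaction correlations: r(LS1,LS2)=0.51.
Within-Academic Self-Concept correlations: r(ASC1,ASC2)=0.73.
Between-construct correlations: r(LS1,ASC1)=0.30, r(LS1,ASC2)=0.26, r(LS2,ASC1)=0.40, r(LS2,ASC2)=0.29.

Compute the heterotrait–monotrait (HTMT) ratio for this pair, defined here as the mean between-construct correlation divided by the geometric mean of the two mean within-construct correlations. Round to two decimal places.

Mean between = 1.25/4 = 0.3125.
Mean within-LS = 0.51/1 = 0.5100; mean within-ASC = 0.73/1 = 0.7300.
Geometric mean = √(0.5100 × 0.7300) = 0.6102.
HTMT = 0.3125 / 0.6102 = 0.51.

0.51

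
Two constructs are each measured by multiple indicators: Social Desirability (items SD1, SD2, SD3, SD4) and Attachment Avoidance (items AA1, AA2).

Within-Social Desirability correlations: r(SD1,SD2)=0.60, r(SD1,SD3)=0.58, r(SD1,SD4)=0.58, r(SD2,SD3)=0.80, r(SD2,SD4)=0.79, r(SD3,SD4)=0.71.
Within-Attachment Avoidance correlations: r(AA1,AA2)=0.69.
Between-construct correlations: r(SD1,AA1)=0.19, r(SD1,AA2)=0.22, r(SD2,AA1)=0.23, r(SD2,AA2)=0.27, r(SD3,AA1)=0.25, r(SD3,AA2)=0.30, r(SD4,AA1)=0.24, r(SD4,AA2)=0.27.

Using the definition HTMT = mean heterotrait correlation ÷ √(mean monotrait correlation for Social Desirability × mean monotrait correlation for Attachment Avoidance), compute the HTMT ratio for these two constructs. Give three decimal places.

0.360

Mean between = 1.97/8 = 0.2463.
Mean within-SD = 4.06/6 = 0.6767; mean within-AA = 0.69/1 = 0.6900.
Geometric mean = √(0.6767 × 0.6900) = 0.6833.
HTMT = 0.2463 / 0.6833 = 0.360.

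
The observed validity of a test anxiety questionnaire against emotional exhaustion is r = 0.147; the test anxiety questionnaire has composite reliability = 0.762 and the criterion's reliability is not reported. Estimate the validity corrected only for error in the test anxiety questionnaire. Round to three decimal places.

0.168

Single correction: r_c = r_obs / √r_xx = 0.147 / √0.762 = 0.147 / 0.8729 ≈ 0.168.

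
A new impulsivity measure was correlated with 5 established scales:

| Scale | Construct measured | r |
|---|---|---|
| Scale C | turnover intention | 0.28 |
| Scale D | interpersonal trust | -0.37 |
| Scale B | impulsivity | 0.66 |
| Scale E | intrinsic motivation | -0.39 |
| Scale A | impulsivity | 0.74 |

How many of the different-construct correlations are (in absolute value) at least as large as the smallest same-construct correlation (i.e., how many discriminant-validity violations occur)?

Convergent (same construct = impulsivity): Scale B, Scale A.
Smallest convergent = 0.66. Discriminant |r|: 0.28, 0.37, 0.39; count ≥ 0.66 → 0.

0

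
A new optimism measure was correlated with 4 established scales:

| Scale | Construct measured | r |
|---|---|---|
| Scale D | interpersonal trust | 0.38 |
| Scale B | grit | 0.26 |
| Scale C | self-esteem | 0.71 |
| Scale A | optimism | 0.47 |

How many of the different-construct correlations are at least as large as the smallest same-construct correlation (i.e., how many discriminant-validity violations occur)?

Convergent (same construct = optimism): Scale A.
Smallest convergent = 0.47. Discriminant values: 0.38, 0.26, 0.71; count ≥ 0.47 → 1.

1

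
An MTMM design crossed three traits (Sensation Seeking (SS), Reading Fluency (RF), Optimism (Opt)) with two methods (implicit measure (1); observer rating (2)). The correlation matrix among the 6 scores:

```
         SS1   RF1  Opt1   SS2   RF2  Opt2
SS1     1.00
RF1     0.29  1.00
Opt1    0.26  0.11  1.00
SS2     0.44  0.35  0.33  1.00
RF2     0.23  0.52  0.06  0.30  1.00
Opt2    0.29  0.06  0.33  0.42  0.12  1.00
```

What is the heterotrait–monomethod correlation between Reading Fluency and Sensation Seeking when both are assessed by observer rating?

0.30

Different traits, same method: r(RF2, SS2) = 0.30.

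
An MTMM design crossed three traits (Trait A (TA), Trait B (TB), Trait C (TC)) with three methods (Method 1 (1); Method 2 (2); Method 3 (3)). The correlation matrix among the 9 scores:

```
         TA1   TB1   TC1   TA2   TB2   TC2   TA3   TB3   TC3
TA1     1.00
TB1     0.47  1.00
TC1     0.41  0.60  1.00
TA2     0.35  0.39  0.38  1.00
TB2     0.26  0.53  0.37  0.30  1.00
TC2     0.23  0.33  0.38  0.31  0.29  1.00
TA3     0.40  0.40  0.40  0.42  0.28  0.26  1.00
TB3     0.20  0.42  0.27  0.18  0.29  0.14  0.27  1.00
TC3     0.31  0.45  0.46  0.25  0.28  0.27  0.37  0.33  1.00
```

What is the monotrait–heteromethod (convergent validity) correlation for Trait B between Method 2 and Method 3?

0.29

Same trait (TB), different methods: r(TB2, TB3) = 0.29.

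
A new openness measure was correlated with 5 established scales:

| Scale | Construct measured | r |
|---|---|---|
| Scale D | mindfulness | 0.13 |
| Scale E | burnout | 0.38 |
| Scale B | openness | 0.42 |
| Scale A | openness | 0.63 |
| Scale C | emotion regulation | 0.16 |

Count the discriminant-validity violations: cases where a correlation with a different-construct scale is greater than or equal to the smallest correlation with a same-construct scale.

0

Convergent (same construct = openness): Scale B, Scale A.
Smallest convergent = 0.42. Discriminant values: 0.13, 0.38, 0.16; count ≥ 0.42 → 0.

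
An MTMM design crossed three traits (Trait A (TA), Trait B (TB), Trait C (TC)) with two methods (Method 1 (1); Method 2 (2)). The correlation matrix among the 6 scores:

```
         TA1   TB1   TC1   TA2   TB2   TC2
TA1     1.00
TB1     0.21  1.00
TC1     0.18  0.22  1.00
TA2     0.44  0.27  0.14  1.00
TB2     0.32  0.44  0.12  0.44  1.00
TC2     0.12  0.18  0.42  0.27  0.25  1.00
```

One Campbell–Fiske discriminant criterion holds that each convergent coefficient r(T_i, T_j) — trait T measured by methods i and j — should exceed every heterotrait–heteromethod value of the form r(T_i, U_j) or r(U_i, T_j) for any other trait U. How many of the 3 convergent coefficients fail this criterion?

Convergent coefficients and their comparison sets:
TA (methods 1·2): 0.44 vs {0.32, 0.27, 0.12, 0.14} → pass.
TB (methods 1·2): 0.44 vs {0.27, 0.32, 0.18, 0.12} → pass.
TC (methods 1·2): 0.42 vs {0.14, 0.12, 0.12, 0.18} → pass.
0 of 3 fail.

0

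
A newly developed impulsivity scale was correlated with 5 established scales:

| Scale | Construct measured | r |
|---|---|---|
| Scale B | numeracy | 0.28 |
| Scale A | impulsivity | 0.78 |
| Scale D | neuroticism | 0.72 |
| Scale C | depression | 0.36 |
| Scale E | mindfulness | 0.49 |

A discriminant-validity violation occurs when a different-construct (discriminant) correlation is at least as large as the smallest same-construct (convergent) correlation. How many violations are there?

0

Convergent (same construct = impulsivity): Scale A.
Smallest convergent = 0.78. Discriminant values: 0.28, 0.72, 0.36, 0.49; count ≥ 0.78 → 0.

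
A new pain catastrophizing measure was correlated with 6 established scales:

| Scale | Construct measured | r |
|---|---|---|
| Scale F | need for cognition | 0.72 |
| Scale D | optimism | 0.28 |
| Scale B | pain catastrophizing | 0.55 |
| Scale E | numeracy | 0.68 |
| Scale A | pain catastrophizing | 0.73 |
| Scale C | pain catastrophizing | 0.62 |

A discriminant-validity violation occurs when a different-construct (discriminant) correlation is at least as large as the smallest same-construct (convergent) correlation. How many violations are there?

2

Convergent (same construct = pain catastrophizing): Scale B, Scale A, Scale C.
Smallest convergent = 0.55. Discriminant values: 0.72, 0.28, 0.68; count ≥ 0.55 → 2.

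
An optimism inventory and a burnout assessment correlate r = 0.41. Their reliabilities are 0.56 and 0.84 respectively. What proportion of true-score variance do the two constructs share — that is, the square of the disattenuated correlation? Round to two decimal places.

Disattenuated r = 0.41 / √(0.56 × 0.84) = 0.41 / 0.6859 = 0.5978.
Shared true-score variance = 0.5978² = 0.3574 ≈ 0.36.

0.36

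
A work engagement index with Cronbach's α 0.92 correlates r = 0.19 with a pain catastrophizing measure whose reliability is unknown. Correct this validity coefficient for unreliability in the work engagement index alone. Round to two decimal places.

0.20

Single correction: r_c = r_obs / √r_xx = 0.19 / √0.92 = 0.19 / 0.9592 ≈ 0.20.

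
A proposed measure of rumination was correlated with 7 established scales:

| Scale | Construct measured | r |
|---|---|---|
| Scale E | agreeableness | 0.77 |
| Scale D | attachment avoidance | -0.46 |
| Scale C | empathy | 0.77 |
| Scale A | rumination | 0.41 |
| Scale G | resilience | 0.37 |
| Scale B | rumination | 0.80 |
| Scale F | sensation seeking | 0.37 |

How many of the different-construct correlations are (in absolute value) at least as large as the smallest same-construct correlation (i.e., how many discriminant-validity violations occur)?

Convergent (same construct = rumination): Scale A, Scale B.
Smallest convergent = 0.41. Discriminant |r|: 0.77, 0.46, 0.77, 0.37, 0.37; count ≥ 0.41 → 3.

3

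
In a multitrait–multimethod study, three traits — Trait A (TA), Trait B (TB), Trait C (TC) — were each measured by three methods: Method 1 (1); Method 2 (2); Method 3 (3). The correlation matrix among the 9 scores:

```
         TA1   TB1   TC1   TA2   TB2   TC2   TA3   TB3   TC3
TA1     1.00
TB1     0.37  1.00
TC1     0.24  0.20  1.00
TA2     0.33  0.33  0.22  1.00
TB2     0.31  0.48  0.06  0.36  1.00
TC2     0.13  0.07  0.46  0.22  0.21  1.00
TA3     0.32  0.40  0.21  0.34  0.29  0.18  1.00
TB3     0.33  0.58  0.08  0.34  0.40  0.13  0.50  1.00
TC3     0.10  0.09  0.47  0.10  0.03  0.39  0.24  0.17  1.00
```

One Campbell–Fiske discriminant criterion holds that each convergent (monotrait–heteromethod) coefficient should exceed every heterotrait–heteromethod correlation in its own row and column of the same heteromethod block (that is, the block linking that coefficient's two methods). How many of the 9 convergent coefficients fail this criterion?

Convergent coefficients and their comparison sets:
TA (methods 1·2): 0.33 vs {0.31, 0.33, 0.13, 0.22} → fail.
TA (methods 1·3): 0.32 vs {0.33, 0.40, 0.10, 0.21} → fail.
TA (methods 2·3): 0.34 vs {0.34, 0.29, 0.10, 0.18} → fail.
TB (methods 1·2): 0.48 vs {0.33, 0.31, 0.07, 0.06} → pass.
TB (methods 1·3): 0.58 vs {0.40, 0.33, 0.09, 0.08} → pass.
TB (methods 2·3): 0.40 vs {0.29, 0.34, 0.03, 0.13} → pass.
TC (methods 1·2): 0.46 vs {0.22, 0.13, 0.06, 0.07} → pass.
TC (methods 1·3): 0.47 vs {0.21, 0.10, 0.08, 0.09} → pass.
TC (methods 2·3): 0.39 vs {0.18, 0.10, 0.13, 0.03} → pass.
3 of 9 fail.

3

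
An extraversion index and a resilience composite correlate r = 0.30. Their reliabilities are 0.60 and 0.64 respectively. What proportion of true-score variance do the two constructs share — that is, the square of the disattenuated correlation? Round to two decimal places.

0.23

Disattenuated r = 0.30 / √(0.60 × 0.64) = 0.30 / 0.6197 = 0.4841.
Shared true-score variance = 0.4841² = 0.2344 ≈ 0.23.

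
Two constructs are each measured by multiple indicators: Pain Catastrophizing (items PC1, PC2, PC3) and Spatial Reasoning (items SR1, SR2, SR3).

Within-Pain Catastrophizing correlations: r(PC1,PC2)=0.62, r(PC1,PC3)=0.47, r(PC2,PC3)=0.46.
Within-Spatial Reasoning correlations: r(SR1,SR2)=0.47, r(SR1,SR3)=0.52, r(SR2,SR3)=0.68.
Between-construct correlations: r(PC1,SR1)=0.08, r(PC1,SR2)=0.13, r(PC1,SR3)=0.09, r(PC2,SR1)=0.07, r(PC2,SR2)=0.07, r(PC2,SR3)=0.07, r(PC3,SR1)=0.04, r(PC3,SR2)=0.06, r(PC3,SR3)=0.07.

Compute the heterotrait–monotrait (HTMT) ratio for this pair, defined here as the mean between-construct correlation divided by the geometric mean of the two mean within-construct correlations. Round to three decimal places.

0.141

Mean heterotrait r = 0.68/9 = 0.0756.
Mean within-PC = 1.55/3 = 0.5167; mean within-SR = 1.67/3 = 0.5567.
Geometric mean = √(0.5167 × 0.5567) = 0.5363.
HTMT = 0.0756 / 0.5363 = 0.141.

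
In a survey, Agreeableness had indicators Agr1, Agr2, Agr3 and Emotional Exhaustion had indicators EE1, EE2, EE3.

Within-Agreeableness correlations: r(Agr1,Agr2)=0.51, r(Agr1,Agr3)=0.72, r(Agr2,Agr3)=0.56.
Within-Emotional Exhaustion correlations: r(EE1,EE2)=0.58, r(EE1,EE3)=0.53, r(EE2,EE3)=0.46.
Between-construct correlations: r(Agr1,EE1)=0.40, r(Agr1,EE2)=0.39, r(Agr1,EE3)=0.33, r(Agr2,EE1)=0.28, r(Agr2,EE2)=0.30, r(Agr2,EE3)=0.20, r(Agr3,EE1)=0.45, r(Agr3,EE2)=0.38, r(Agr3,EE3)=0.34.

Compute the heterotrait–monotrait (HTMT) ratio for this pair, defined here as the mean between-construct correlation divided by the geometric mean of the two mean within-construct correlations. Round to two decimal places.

0.61

Mean between = 3.07/9 = 0.3411.
Mean within-Agr = 1.79/3 = 0.5967; mean within-EE = 1.57/3 = 0.5233.
Geometric mean = √(0.5967 × 0.5233) = 0.5588.
HTMT = 0.3411 / 0.5588 = 0.61.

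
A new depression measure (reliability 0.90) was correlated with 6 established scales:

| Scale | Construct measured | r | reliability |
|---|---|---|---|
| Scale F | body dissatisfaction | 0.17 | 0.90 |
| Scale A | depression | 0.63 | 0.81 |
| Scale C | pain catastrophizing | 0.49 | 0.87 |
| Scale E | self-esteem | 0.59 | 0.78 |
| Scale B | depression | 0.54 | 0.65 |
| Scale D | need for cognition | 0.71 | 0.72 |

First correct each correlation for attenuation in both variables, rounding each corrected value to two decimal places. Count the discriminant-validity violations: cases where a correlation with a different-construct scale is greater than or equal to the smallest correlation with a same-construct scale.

Disattenuated r (r / √(r_scale · r_new)):
  Scale F (disc): 0.17 / √(0.90·0.90) = 0.19
  Scale A (conv): 0.63 / √(0.81·0.90) = 0.74
  Scale C (disc): 0.49 / √(0.87·0.90) = 0.55
  Scale E (disc): 0.59 / √(0.78·0.90) = 0.70
  Scale B (conv): 0.54 / √(0.65·0.90) = 0.71
  Scale D (disc): 0.71 / √(0.72·0.90) = 0.88
Smallest convergent = 0.71. Discriminant values: 0.19, 0.55, 0.70, 0.88; count ≥ 0.71 → 1.

1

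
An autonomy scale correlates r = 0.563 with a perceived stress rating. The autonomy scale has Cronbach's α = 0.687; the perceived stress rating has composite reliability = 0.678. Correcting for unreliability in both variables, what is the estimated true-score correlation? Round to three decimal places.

r_true = r_obs / √(r_xx · r_yy) = 0.563 / √(0.687 × 0.678) = 0.563 / √0.465786 = 0.563 / 0.6825 ≈ 0.825.

0.825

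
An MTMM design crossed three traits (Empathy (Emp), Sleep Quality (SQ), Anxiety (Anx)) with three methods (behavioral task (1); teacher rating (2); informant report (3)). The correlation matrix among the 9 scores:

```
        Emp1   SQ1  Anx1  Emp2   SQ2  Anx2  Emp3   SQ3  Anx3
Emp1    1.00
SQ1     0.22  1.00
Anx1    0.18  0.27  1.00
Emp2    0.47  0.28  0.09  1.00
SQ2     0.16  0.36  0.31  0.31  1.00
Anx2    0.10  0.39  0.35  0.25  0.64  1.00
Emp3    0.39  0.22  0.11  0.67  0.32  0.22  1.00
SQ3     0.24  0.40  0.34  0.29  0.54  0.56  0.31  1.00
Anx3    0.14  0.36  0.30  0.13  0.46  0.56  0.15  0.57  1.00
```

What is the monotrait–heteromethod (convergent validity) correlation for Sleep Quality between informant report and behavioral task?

0.40

Same trait (SQ), different methods: r(SQ3, SQ1) = 0.40.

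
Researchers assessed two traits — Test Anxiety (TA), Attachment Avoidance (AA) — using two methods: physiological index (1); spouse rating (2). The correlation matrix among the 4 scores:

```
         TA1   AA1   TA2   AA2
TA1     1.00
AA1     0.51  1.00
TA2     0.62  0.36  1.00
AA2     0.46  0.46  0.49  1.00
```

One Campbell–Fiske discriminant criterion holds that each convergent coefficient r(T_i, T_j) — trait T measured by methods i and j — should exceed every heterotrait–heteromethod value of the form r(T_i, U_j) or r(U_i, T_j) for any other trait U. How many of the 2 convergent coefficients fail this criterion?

Convergent coefficients and their comparison sets:
TA (methods 1·2): 0.62 vs {0.46, 0.36} → pass.
AA (methods 1·2): 0.46 vs {0.36, 0.46} → fail.
1 of 2 fail.

1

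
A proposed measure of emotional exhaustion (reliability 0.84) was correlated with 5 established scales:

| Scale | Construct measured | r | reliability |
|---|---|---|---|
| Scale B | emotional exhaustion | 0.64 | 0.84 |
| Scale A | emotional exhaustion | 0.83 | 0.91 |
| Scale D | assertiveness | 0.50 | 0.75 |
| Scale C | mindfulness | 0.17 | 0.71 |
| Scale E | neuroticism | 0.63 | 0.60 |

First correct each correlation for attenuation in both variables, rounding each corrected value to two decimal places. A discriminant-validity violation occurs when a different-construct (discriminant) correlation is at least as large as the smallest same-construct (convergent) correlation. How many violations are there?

1

Disattenuated r (r / √(r_scale · r_new)):
  Scale B (conv): 0.64 / √(0.84·0.84) = 0.76
  Scale A (conv): 0.83 / √(0.91·0.84) = 0.95
  Scale D (disc): 0.50 / √(0.75·0.84) = 0.63
  Scale C (disc): 0.17 / √(0.71·0.84) = 0.22
  Scale E (disc): 0.63 / √(0.60·0.84) = 0.89
Smallest convergent = 0.76. Discriminant values: 0.63, 0.22, 0.89; count ≥ 0.76 → 1.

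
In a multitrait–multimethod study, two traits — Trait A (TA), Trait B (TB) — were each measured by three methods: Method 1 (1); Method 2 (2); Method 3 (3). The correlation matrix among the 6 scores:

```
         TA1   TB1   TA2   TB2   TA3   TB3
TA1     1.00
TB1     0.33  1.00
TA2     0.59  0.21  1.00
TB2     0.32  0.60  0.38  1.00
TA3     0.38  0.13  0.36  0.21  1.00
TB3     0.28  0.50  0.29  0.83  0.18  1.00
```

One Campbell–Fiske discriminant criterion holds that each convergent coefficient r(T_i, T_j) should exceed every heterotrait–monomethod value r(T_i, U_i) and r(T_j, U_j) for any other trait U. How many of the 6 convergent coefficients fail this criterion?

Checking each validity diagonal entry against its comparison values:
TA (methods 1·2): 0.59 vs {0.33, 0.38} → pass.
TA (methods 1·3): 0.38 vs {0.33, 0.18} → pass.
TA (methods 2·3): 0.36 vs {0.38, 0.18} → fail.
TB (methods 1·2): 0.60 vs {0.33, 0.38} → pass.
TB (methods 1·3): 0.50 vs {0.33, 0.18} → pass.
TB (methods 2·3): 0.83 vs {0.38, 0.18} → pass.
1 of 6 fail.

1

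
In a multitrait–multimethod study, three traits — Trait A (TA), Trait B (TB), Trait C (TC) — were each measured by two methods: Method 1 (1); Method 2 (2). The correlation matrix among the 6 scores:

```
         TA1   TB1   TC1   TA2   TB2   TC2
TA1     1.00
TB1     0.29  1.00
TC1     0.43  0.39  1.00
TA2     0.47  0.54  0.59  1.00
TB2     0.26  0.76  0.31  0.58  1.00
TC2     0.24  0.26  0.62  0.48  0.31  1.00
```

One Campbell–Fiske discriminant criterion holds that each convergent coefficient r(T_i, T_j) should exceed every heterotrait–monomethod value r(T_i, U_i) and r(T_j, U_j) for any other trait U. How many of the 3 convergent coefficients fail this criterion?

1

Checking each validity diagonal entry against its comparison values:
TA (methods 1·2): 0.47 vs {0.29, 0.58, 0.43, 0.48} → fail.
TB (methods 1·2): 0.76 vs {0.29, 0.58, 0.39, 0.31} → pass.
TC (methods 1·2): 0.62 vs {0.43, 0.48, 0.39, 0.31} → pass.
1 of 3 fail.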